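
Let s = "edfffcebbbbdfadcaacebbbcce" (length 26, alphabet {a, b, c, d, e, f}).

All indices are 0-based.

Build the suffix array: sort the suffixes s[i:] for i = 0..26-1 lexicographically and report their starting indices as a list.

sorted suffixes:
  #0 SA[0]=16  'aacebbbcce'
  #1 SA[1]=17  'acebbbcce'
  #2 SA[2]=13  'adcaacebbbcce'
  #3 SA[3]=7  'bbbbdfadcaacebbbcce'
  #4 SA[4]=20  'bbbcce'
  #5 SA[5]=8  'bbbdfadcaacebbbcce'
  #6 SA[6]=21  'bbcce'
  #7 SA[7]=9  'bbdfadcaacebbbcce'
  #8 SA[8]=22  'bcce'
  #9 SA[9]=10  'bdfadcaacebbbcce'
  #10 SA[10]=15  'caacebbbcce'
  #11 SA[11]=23  'cce'
  #12 SA[12]=24  'ce'
  #13 SA[13]=5  'cebbbbdfadcaacebbbcce'
  #14 SA[14]=18  'cebbbcce'
  #15 SA[15]=14  'dcaacebbbcce'
  #16 SA[16]=11  'dfadcaacebbbcce'
  #17 SA[17]=1  'dfffcebbbbdfadcaacebbbcce'
  #18 SA[18]=25  'e'
  #19 SA[19]=6  'ebbbbdfadcaacebbbcce'
  #20 SA[20]=19  'ebbbcce'
  #21 SA[21]=0  'edfffcebbbbdfadcaacebbbcce'
  #22 SA[22]=12  'fadcaacebbbcce'
  #23 SA[23]=4  'fcebbbbdfadcaacebbbcce'
  #24 SA[24]=3  'ffcebbbbdfadcaacebbbcce'
  #25 SA[25]=2  'fffcebbbbdfadcaacebbbcce'

[16, 17, 13, 7, 20, 8, 21, 9, 22, 10, 15, 23, 24, 5, 18, 14, 11, 1, 25, 6, 19, 0, 12, 4, 3, 2]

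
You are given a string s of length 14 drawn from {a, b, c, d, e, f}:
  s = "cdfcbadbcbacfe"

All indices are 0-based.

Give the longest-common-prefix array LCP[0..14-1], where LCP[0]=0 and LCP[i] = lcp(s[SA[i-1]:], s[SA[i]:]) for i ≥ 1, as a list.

sorted suffixes:
  #0 SA[0]=10  'acfe'
  #1 SA[1]=5  'adbcbacfe'
  #2 SA[2]=9  'bacfe'
  #3 SA[3]=4  'badbcbacfe'
  #4 SA[4]=7  'bcbacfe'
  #5 SA[5]=8  'cbacfe'
  #6 SA[6]=3  'cbadbcbacfe'
  #7 SA[7]=0  'cdfcbadbcbacfe'
  #8 SA[8]=11  'cfe'
  #9 SA[9]=6  'dbcbacfe'
  #10 SA[10]=1  'dfcbadbcbacfe'
  #11 SA[11]=13  'e'
  #12 SA[12]=2  'fcbadbcbacfe'
  #13 SA[13]=12  'fe'

SA = [10, 5, 9, 4, 7, 8, 3, 0, 11, 6, 1, 13, 2, 12]
i: (SA[i-1],SA[i]) lcp shared
  1: (10,5) 1 'a'
  2: (5,9) 0 ''
  3: (9,4) 2 'ba'
  4: (4,7) 1 'b'
  5: (7,8) 0 ''
  6: (8,3) 3 'cba'
  7: (3,0) 1 'c'
  8: (0,11) 1 'c'
  9: (11,6) 0 ''
  10: (6,1) 1 'd'
  11: (1,13) 0 ''
  12: (13,2) 0 ''
  13: (2,12) 1 'f'

[0, 1, 0, 2, 1, 0, 3, 1, 1, 0, 1, 0, 0, 1]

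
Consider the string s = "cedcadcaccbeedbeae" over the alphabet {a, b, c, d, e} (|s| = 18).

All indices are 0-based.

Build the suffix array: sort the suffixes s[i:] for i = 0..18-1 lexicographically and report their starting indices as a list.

rank→(start, suffix):
  0 → (7, 'accbeedbeae')
  1 → (4, 'adcaccbeedbeae')
  2 → (16, 'ae')
  3 → (14, 'beae')
  4 → (10, 'beedbeae')
  5 → (6, 'caccbeedbeae')
  6 → (3, 'cadcaccbeedbeae')
  7 → (9, 'cbeedbeae')
  8 → (8, 'ccbeedbeae')
  9 → (0, 'cedcadcaccbeedbeae')
  10 → (13, 'dbeae')
  11 → (5, 'dcaccbeedbeae')
  12 → (2, 'dcadcaccbeedbeae')
  13 → (17, 'e')
  14 → (15, 'eae')
  15 → (12, 'edbeae')
  16 → (1, 'edcadcaccbeedbeae')
  17 → (11, 'eedbeae')

[7, 4, 16, 14, 10, 6, 3, 9, 8, 0, 13, 5, 2, 17, 15, 12, 1, 11]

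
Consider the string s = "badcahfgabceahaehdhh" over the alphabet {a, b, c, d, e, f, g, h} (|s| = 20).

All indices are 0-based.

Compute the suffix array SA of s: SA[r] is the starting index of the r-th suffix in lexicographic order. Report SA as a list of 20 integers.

rank | idx | suffix
   0 |   8 | abceahaehdhh
   1 |   1 | adcahfgabceahaehdhh
   2 |  14 | aehdhh
   3 |  12 | ahaehdhh
   4 |   4 | ahfgabceahaehdhh
   5 |   0 | badcahfgabceahaehdhh
   6 |   9 | bceahaehdhh
   7 |   3 | cahfgabceahaehdhh
   8 |  10 | ceahaehdhh
   9 |   2 | dcahfgabceahaehdhh
  10 |  17 | dhh
  11 |  11 | eahaehdhh
  12 |  15 | ehdhh
  13 |   6 | fgabceahaehdhh
  14 |   7 | gabceahaehdhh
  15 |  19 | h
  16 |  13 | haehdhh
  17 |  16 | hdhh
  18 |   5 | hfgabceahaehdhh
  19 |  18 | hh

[8, 1, 14, 12, 4, 0, 9, 3, 10, 2, 17, 11, 15, 6, 7, 19, 13, 16, 5, 18]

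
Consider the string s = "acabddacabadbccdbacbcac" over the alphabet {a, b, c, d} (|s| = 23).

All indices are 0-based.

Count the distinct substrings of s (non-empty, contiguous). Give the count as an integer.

sorted suffixes:
  #0 SA[0]=8  'abadbccdbacbcac'
  #1 SA[1]=2  'abddacabadbccdbacbcac'
  #2 SA[2]=21  'ac'
  #3 SA[3]=6  'acabadbccdbacbcac'
  #4 SA[4]=0  'acabddacabadbccdbacbcac'
  #5 SA[5]=17  'acbcac'
  #6 SA[6]=10  'adbccdbacbcac'
  #7 SA[7]=16  'bacbcac'
  #8 SA[8]=9  'badbccdbacbcac'
  #9 SA[9]=19  'bcac'
  #10 SA[10]=12  'bccdbacbcac'
  #11 SA[11]=3  'bddacabadbccdbacbcac'
  #12 SA[12]=22  'c'
  #13 SA[13]=7  'cabadbccdbacbcac'
  #14 SA[14]=1  'cabddacabadbccdbacbcac'
  #15 SA[15]=20  'cac'
  #16 SA[16]=18  'cbcac'
  #17 SA[17]=13  'ccdbacbcac'
  #18 SA[18]=14  'cdbacbcac'
  #19 SA[19]=5  'dacabadbccdbacbcac'
  #20 SA[20]=15  'dbacbcac'
  #21 SA[21]=11  'dbccdbacbcac'
  #22 SA[22]=4  'ddacabadbccdbacbcac'

SA = [8, 2, 21, 6, 0, 17, 10, 16, 9, 19, 12, 3, 22, 7, 1, 20, 18, 13, 14, 5, 15, 11, 4]
[i] adj suffixes → lcp
  [1] 8/2 → 2 ('ab')
  [2] 2/21 → 1 ('a')
  [3] 21/6 → 2 ('ac')
  [4] 6/0 → 4 ('acab')
  [5] 0/17 → 2 ('ac')
  [6] 17/10 → 1 ('a')
  [7] 10/16 → 0 ('')
  [8] 16/9 → 2 ('ba')
  [9] 9/19 → 1 ('b')
  [10] 19/12 → 2 ('bc')
  [11] 12/3 → 1 ('b')
  [12] 3/22 → 0 ('')
  [13] 22/7 → 1 ('c')
  [14] 7/1 → 3 ('cab')
  [15] 1/20 → 2 ('ca')
  [16] 20/18 → 1 ('c')
  [17] 18/13 → 1 ('c')
  [18] 13/14 → 1 ('c')
  [19] 14/5 → 0 ('')
  [20] 5/15 → 1 ('d')
  [21] 15/11 → 2 ('db')
  [22] 11/4 → 1 ('d')

n(n+1)/2 = 23·24/2 = 276
Σ LCP = 0 + 2 + 1 + 2 + 4 + 2 + 1 + 0 + 2 + 1 + 2 + 1 + 0 + 1 + 3 + 2 + 1 + 1 + 1 + 0 + 1 + 2 + 1 = 31
distinct = 276 − 31 = 245

245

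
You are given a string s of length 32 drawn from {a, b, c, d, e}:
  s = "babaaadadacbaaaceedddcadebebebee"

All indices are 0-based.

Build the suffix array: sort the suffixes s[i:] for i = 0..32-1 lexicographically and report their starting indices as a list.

[12, 3, 13, 4, 1, 9, 14, 7, 5, 22, 11, 2, 0, 25, 27, 29, 21, 10, 15, 8, 6, 20, 19, 18, 23, 31, 24, 26, 28, 17, 30, 16]

sorted suffixes:
  #0 SA[0]=12  'aaaceedddcadebebebee'
  #1 SA[1]=3  'aaadadacbaaaceedddcadebebebee'
  #2 SA[2]=13  'aaceedddcadebebebee'
  #3 SA[3]=4  'aadadacbaaaceedddcadebebebee'
  #4 SA[4]=1  'abaaadadacbaaaceedddcadebebebee'
  #5 SA[5]=9  'acbaaaceedddcadebebebee'
  #6 SA[6]=14  'aceedddcadebebebee'
  #7 SA[7]=7  'adacbaaaceedddcadebebebee'
  #8 SA[8]=5  'adadacbaaaceedddcadebebebee'
  #9 SA[9]=22  'adebebebee'
  #10 SA[10]=11  'baaaceedddcadebebebee'
  #11 SA[11]=2  'baaadadacbaaaceedddcadebebebee'
  #12 SA[12]=0  'babaaadadacbaaaceedddcadebebebee'
  #13 SA[13]=25  'bebebee'
  #14 SA[14]=27  'bebee'
  #15 SA[15]=29  'bee'
  #16 SA[16]=21  'cadebebebee'
  #17 SA[17]=10  'cbaaaceedddcadebebebee'
  #18 SA[18]=15  'ceedddcadebebebee'
  #19 SA[19]=8  'dacbaaaceedddcadebebebee'
  #20 SA[20]=6  'dadacbaaaceedddcadebebebee'
  #21 SA[21]=20  'dcadebebebee'
  #22 SA[22]=19  'ddcadebebebee'
  #23 SA[23]=18  'dddcadebebebee'
  #24 SA[24]=23  'debebebee'
  #25 SA[25]=31  'e'
  #26 SA[26]=24  'ebebebee'
  #27 SA[27]=26  'ebebee'
  #28 SA[28]=28  'ebee'
  #29 SA[29]=17  'edddcadebebebee'
  #30 SA[30]=30  'ee'
  #31 SA[31]=16  'eedddcadebebebee'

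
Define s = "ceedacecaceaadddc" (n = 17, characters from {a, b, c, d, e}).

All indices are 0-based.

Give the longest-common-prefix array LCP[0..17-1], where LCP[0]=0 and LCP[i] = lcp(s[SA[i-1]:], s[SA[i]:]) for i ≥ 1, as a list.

sorted suffixes:
  #0 SA[0]=11  'aadddc'
  #1 SA[1]=8  'aceaadddc'
  #2 SA[2]=4  'acecaceaadddc'
  #3 SA[3]=12  'adddc'
  #4 SA[4]=16  'c'
  #5 SA[5]=7  'caceaadddc'
  #6 SA[6]=9  'ceaadddc'
  #7 SA[7]=5  'cecaceaadddc'
  #8 SA[8]=0  'ceedacecaceaadddc'
  #9 SA[9]=3  'dacecaceaadddc'
  #10 SA[10]=15  'dc'
  #11 SA[11]=14  'ddc'
  #12 SA[12]=13  'dddc'
  #13 SA[13]=10  'eaadddc'
  #14 SA[14]=6  'ecaceaadddc'
  #15 SA[15]=2  'edacecaceaadddc'
  #16 SA[16]=1  'eedacecaceaadddc'

SA = [11, 8, 4, 12, 16, 7, 9, 5, 0, 3, 15, 14, 13, 10, 6, 2, 1]
rank  pair      lcp
   1  s[11:],s[8:]  1  'a'
   2  s[8:],s[4:]  3  'ace'
   3  s[4:],s[12:]  1  'a'
   4  s[12:],s[16:]  0  ''
   5  s[16:],s[7:]  1  'c'
   6  s[7:],s[9:]  1  'c'
   7  s[9:],s[5:]  2  'ce'
   8  s[5:],s[0:]  2  'ce'
   9  s[0:],s[3:]  0  ''
  10  s[3:],s[15:]  1  'd'
  11  s[15:],s[14:]  1  'd'
  12  s[14:],s[13:]  2  'dd'
  13  s[13:],s[10:]  0  ''
  14  s[10:],s[6:]  1  'e'
  15  s[6:],s[2:]  1  'e'
  16  s[2:],s[1:]  1  'e'

[0, 1, 3, 1, 0, 1, 1, 2, 2, 0, 1, 1, 2, 0, 1, 1, 1]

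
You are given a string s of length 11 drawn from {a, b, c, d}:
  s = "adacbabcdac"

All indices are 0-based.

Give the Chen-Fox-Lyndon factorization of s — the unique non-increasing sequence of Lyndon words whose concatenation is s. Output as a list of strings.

["ad", "acb", "abcdac"]

emit factor 1: 'ad' (i=0, period=2)
emit factor 2: 'acb' (i=2, period=3)
emit factor 3: 'abcdac' (i=5, period=6)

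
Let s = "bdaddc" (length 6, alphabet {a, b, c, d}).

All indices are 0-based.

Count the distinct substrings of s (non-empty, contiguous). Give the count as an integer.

sorted suffixes:
  #0 SA[0]=2  'addc'
  #1 SA[1]=0  'bdaddc'
  #2 SA[2]=5  'c'
  #3 SA[3]=1  'daddc'
  #4 SA[4]=4  'dc'
  #5 SA[5]=3  'ddc'

SA = [2, 0, 5, 1, 4, 3]
i: (SA[i-1],SA[i]) lcp shared
  1: (2,0) 0 ''
  2: (0,5) 0 ''
  3: (5,1) 0 ''
  4: (1,4) 1 'd'
  5: (4,3) 1 'd'

n(n+1)/2 = 6·7/2 = 21
Σ LCP = 0 + 0 + 0 + 0 + 1 + 1 = 2
distinct = 21 − 2 = 19

19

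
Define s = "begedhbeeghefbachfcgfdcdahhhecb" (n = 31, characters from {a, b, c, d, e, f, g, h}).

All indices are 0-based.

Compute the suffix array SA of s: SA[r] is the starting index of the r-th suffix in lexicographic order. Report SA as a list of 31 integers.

rank | idx | suffix
   0 |  14 | achfcgfdcdahhhecb
   1 |  24 | ahhhecb
   2 |  30 | b
   3 |  13 | bachfcgfdcdahhhecb
   4 |   6 | beeghefbachfcgfdcdahhhecb
   5 |   0 | begedhbeeghefbachfcgfdcdahhhecb
   6 |  29 | cb
   7 |  22 | cdahhhecb
   8 |  18 | cgfdcdahhhecb
   9 |  15 | chfcgfdcdahhhecb
  10 |  23 | dahhhecb
  11 |  21 | dcdahhhecb
  12 |   4 | dhbeeghefbachfcgfdcdahhhecb
  13 |  28 | ecb
  14 |   3 | edhbeeghefbachfcgfdcdahhhecb
  15 |   7 | eeghefbachfcgfdcdahhhecb
  16 |  11 | efbachfcgfdcdahhhecb
  17 |   1 | egedhbeeghefbachfcgfdcdahhhecb
  18 |   8 | eghefbachfcgfdcdahhhecb
  19 |  12 | fbachfcgfdcdahhhecb
  20 |  17 | fcgfdcdahhhecb
  21 |  20 | fdcdahhhecb
  22 |   2 | gedhbeeghefbachfcgfdcdahhhecb
  23 |  19 | gfdcdahhhecb
  24 |   9 | ghefbachfcgfdcdahhhecb
  25 |   5 | hbeeghefbachfcgfdcdahhhecb
  26 |  27 | hecb
  27 |  10 | hefbachfcgfdcdahhhecb
  28 |  16 | hfcgfdcdahhhecb
  29 |  26 | hhecb
  30 |  25 | hhhecb

[14, 24, 30, 13, 6, 0, 29, 22, 18, 15, 23, 21, 4, 28, 3, 7, 11, 1, 8, 12, 17, 20, 2, 19, 9, 5, 27, 10, 16, 26, 25]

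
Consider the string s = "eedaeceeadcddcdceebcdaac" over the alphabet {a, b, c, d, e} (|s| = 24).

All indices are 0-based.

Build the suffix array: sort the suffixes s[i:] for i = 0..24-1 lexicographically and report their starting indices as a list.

[21, 22, 8, 3, 18, 23, 19, 13, 10, 5, 15, 20, 2, 12, 9, 14, 11, 7, 17, 4, 1, 6, 16, 0]

rank | idx | suffix
   0 |  21 | aac
   1 |  22 | ac
   2 |   8 | adcddcdceebcdaac
   3 |   3 | aeceeadcddcdceebcdaac
   4 |  18 | bcdaac
   5 |  23 | c
   6 |  19 | cdaac
   7 |  13 | cdceebcdaac
   8 |  10 | cddcdceebcdaac
   9 |   5 | ceeadcddcdceebcdaac
  10 |  15 | ceebcdaac
  11 |  20 | daac
  12 |   2 | daeceeadcddcdceebcdaac
  13 |  12 | dcdceebcdaac
  14 |   9 | dcddcdceebcdaac
  15 |  14 | dceebcdaac
  16 |  11 | ddcdceebcdaac
  17 |   7 | eadcddcdceebcdaac
  18 |  17 | ebcdaac
  19 |   4 | eceeadcddcdceebcdaac
  20 |   1 | edaeceeadcddcdceebcdaac
  21 |   6 | eeadcddcdceebcdaac
  22 |  16 | eebcdaac
  23 |   0 | eedaeceeadcddcdceebcdaac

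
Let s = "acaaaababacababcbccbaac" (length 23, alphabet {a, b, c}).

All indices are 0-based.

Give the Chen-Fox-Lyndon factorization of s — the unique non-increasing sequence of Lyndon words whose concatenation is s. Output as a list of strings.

emit factor 1: 'ac' (i=0, period=2)
emit factor 2: 'aaaababacababcbccbaac' (i=2, period=21)

["ac", "aaaababacababcbccbaac"]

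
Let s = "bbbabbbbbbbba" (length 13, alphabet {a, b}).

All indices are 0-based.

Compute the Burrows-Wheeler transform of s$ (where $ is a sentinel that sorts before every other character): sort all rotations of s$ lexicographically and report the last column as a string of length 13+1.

rank  rotation        last
    0  $bbbabbbbbbbba  a
    1  a$bbbabbbbbbbb  b
    2  abbbbbbbba$bbb  b
    3  ba$bbbabbbbbbb  b
    4  babbbbbbbba$bb  b
    5  bba$bbbabbbbbb  b
    6  bbabbbbbbbba$b  b
    7  bbba$bbbabbbbb  b
    8  bbbabbbbbbbba$  $
    9  bbbba$bbbabbbb  b
   10  bbbbba$bbbabbb  b
   11  bbbbbba$bbbabb  b
   12  bbbbbbba$bbbab  b
   13  bbbbbbbba$bbba  a

abbbbbbb$bbbba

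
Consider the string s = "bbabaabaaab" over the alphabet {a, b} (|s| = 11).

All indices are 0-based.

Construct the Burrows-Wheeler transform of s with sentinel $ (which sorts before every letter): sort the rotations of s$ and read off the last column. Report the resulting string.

rank  rotation      last
    0  $bbabaabaaab  b
    1  aaab$bbabaab  b
    2  aab$bbabaaba  a
    3  aabaaab$bbab  b
    4  ab$bbabaabaa  a
    5  abaaab$bbaba  a
    6  abaabaaab$bb  b
    7  b$bbabaabaaa  a
    8  baaab$bbabaa  a
    9  baabaaab$bba  a
   10  babaabaaab$b  b
   11  bbabaabaaab$  $

bbabaabaaab$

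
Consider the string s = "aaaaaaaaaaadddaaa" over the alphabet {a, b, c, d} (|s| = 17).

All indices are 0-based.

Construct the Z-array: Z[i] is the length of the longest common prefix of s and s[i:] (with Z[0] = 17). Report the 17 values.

Z[0]=17
i=1: i≥r, start 0; Z[1]=10 grow→box=[1,11)
i=2: min(r-i=9, Z[1]=10)=9; Z[2]=9
i=3: min(r-i=8, Z[2]=9)=8; Z[3]=8
i=4: min(r-i=7, Z[3]=8)=7; Z[4]=7
i=5: min(r-i=6, Z[4]=7)=6; Z[5]=6
i=6: min(r-i=5, Z[5]=6)=5; Z[6]=5
i=7: min(r-i=4, Z[6]=5)=4; Z[7]=4
i=8: min(r-i=3, Z[7]=4)=3; Z[8]=3
i=9: min(r-i=2, Z[8]=3)=2; Z[9]=2
i=10: min(r-i=1, Z[9]=2)=1; Z[10]=1
i=11: i≥r, start 0; Z[11]=0
i=12: i≥r, start 0; Z[12]=0
i=13: i≥r, start 0; Z[13]=0
i=14: i≥r, start 0; Z[14]=3 grow→box=[14,17)
i=15: min(r-i=2, Z[1]=10)=2; Z[15]=2
i=16: min(r-i=1, Z[2]=9)=1; Z[16]=1

[17, 10, 9, 8, 7, 6, 5, 4, 3, 2, 1, 0, 0, 0, 3, 2, 1]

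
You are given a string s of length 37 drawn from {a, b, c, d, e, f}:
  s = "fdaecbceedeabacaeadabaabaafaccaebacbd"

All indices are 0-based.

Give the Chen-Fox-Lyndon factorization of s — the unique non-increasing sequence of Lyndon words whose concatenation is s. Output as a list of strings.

emit factor 1: 'f' (i=0, period=1)
emit factor 2: 'd' (i=1, period=1)
emit factor 3: 'aecbceede' (i=2, period=9)
emit factor 4: 'abacaead' (i=11, period=8)
emit factor 5: 'ab' (i=19, period=2)
emit factor 6: 'aabaafaccaebacbd' (i=21, period=16)

["f", "d", "aecbceede", "abacaead", "ab", "aabaafaccaebacbd"]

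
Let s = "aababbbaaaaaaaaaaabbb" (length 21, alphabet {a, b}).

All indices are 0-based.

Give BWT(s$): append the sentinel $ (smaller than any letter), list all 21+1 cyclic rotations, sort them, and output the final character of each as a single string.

rank  rotation                last
    0  $aababbbaaaaaaaaaaabbb  b
    1  aaaaaaaaaaabbb$aababbb  b
    2  aaaaaaaaaabbb$aababbba  a
    3  aaaaaaaaabbb$aababbbaa  a
    4  aaaaaaaabbb$aababbbaaa  a
    5  aaaaaaabbb$aababbbaaaa  a
    6  aaaaaabbb$aababbbaaaaa  a
    7  aaaaabbb$aababbbaaaaaa  a
    8  aaaabbb$aababbbaaaaaaa  a
    9  aaabbb$aababbbaaaaaaaa  a
   10  aababbbaaaaaaaaaaabbb$  $
   11  aabbb$aababbbaaaaaaaaa  a
   12  ababbbaaaaaaaaaaabbb$a  a
   13  abbb$aababbbaaaaaaaaaa  a
   14  abbbaaaaaaaaaaabbb$aab  b
   15  b$aababbbaaaaaaaaaaabb  b
   16  baaaaaaaaaaabbb$aababb  b
   17  babbbaaaaaaaaaaabbb$aa  a
   18  bb$aababbbaaaaaaaaaaab  b
   19  bbaaaaaaaaaaabbb$aabab  b
   20  bbb$aababbbaaaaaaaaaaa  a
   21  bbbaaaaaaaaaaabbb$aaba  a

bbaaaaaaaa$aaabbbabbaa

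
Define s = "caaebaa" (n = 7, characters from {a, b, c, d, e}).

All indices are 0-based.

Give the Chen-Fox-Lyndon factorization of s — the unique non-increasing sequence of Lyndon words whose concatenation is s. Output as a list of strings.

["c", "aaeb", "a", "a"]

emit factor 1: 'c' (i=0, period=1)
emit factor 2: 'aaeb' (i=1, period=4)
emit factor 3: 'a' (i=5, period=1)
emit factor 4: 'a' (i=6, period=1)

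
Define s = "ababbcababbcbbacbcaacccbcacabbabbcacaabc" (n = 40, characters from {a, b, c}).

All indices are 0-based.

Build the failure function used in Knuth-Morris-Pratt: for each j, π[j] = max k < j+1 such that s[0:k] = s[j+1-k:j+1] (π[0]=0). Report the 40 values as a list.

π[0] = 0
j=1 s[j]='b': π[1]=0 (border '')
j=2 s[j]='a': π[2]=1 (border 'a')
j=3 s[j]='b': π[3]=2 (border 'ab')
j=4 s[j]='b': k: 2→0; π[4]=0 (border '')
j=5 s[j]='c': π[5]=0 (border '')
j=6 s[j]='a': π[6]=1 (border 'a')
j=7 s[j]='b': π[7]=2 (border 'ab')
j=8 s[j]='a': π[8]=3 (border 'aba')
j=9 s[j]='b': π[9]=4 (border 'abab')
j=10 s[j]='b': π[10]=5 (border 'ababb')
j=11 s[j]='c': π[11]=6 (border 'ababbc')
j=12 s[j]='b': k: 6→0; π[12]=0 (border '')
j=13 s[j]='b': π[13]=0 (border '')
j=14 s[j]='a': π[14]=1 (border 'a')
j=15 s[j]='c': k: 1→0; π[15]=0 (border '')
j=16 s[j]='b': π[16]=0 (border '')
j=17 s[j]='c': π[17]=0 (border '')
j=18 s[j]='a': π[18]=1 (border 'a')
j=19 s[j]='a': k: 1→0; π[19]=1 (border 'a')
j=20 s[j]='c': k: 1→0; π[20]=0 (border '')
j=21 s[j]='c': π[21]=0 (border '')
j=22 s[j]='c': π[22]=0 (border '')
j=23 s[j]='b': π[23]=0 (border '')
j=24 s[j]='c': π[24]=0 (border '')
j=25 s[j]='a': π[25]=1 (border 'a')
j=26 s[j]='c': k: 1→0; π[26]=0 (border '')
j=27 s[j]='a': π[27]=1 (border 'a')
j=28 s[j]='b': π[28]=2 (border 'ab')
j=29 s[j]='b': k: 2→0; π[29]=0 (border '')
j=30 s[j]='a': π[30]=1 (border 'a')
j=31 s[j]='b': π[31]=2 (border 'ab')
j=32 s[j]='b': k: 2→0; π[32]=0 (border '')
j=33 s[j]='c': π[33]=0 (border '')
j=34 s[j]='a': π[34]=1 (border 'a')
j=35 s[j]='c': k: 1→0; π[35]=0 (border '')
j=36 s[j]='a': π[36]=1 (border 'a')
j=37 s[j]='a': k: 1→0; π[37]=1 (border 'a')
j=38 s[j]='b': π[38]=2 (border 'ab')
j=39 s[j]='c': k: 2→0; π[39]=0 (border '')

[0, 0, 1, 2, 0, 0, 1, 2, 3, 4, 5, 6, 0, 0, 1, 0, 0, 0, 1, 1, 0, 0, 0, 0, 0, 1, 0, 1, 2, 0, 1, 2, 0, 0, 1, 0, 1, 1, 2, 0]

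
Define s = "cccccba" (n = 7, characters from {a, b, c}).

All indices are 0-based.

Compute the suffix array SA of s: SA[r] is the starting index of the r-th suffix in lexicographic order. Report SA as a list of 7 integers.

rank→(start, suffix):
  0 → (6, 'a')
  1 → (5, 'ba')
  2 → (4, 'cba')
  3 → (3, 'ccba')
  4 → (2, 'cccba')
  5 → (1, 'ccccba')
  6 → (0, 'cccccba')

[6, 5, 4, 3, 2, 1, 0]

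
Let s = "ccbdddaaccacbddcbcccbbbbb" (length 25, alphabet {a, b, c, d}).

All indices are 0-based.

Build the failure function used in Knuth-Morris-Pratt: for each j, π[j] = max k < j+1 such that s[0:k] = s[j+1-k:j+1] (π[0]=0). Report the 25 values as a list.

[0, 1, 0, 0, 0, 0, 0, 0, 1, 2, 0, 1, 0, 0, 0, 1, 0, 1, 2, 2, 3, 0, 0, 0, 0]

π[0] = 0
j=1 s[j]='c': π[1]=1 (border 'c')
j=2 s[j]='b': k: 1→0; π[2]=0 (border '')
j=3 s[j]='d': π[3]=0 (border '')
j=4 s[j]='d': π[4]=0 (border '')
j=5 s[j]='d': π[5]=0 (border '')
j=6 s[j]='a': π[6]=0 (border '')
j=7 s[j]='a': π[7]=0 (border '')
j=8 s[j]='c': π[8]=1 (border 'c')
j=9 s[j]='c': π[9]=2 (border 'cc')
j=10 s[j]='a': k: 2→1→0; π[10]=0 (border '')
j=11 s[j]='c': π[11]=1 (border 'c')
j=12 s[j]='b': k: 1→0; π[12]=0 (border '')
j=13 s[j]='d': π[13]=0 (border '')
j=14 s[j]='d': π[14]=0 (border '')
j=15 s[j]='c': π[15]=1 (border 'c')
j=16 s[j]='b': k: 1→0; π[16]=0 (border '')
j=17 s[j]='c': π[17]=1 (border 'c')
j=18 s[j]='c': π[18]=2 (border 'cc')
j=19 s[j]='c': k: 2→1; π[19]=2 (border 'cc')
j=20 s[j]='b': π[20]=3 (border 'ccb')
j=21 s[j]='b': k: 3→0; π[21]=0 (border '')
j=22 s[j]='b': π[22]=0 (border '')
j=23 s[j]='b': π[23]=0 (border '')
j=24 s[j]='b': π[24]=0 (border '')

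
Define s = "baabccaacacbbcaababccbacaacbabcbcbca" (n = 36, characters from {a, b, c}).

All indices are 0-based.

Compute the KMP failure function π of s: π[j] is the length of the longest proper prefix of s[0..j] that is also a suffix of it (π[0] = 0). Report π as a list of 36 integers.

π[0] = 0
j=1 s[j]='a': π[1]=0 (border '')
j=2 s[j]='a': π[2]=0 (border '')
j=3 s[j]='b': π[3]=1 (border 'b')
j=4 s[j]='c': k: 1→0; π[4]=0 (border '')
j=5 s[j]='c': π[5]=0 (border '')
j=6 s[j]='a': π[6]=0 (border '')
j=7 s[j]='a': π[7]=0 (border '')
j=8 s[j]='c': π[8]=0 (border '')
j=9 s[j]='a': π[9]=0 (border '')
j=10 s[j]='c': π[10]=0 (border '')
j=11 s[j]='b': π[11]=1 (border 'b')
j=12 s[j]='b': k: 1→0; π[12]=1 (border 'b')
j=13 s[j]='c': k: 1→0; π[13]=0 (border '')
j=14 s[j]='a': π[14]=0 (border '')
j=15 s[j]='a': π[15]=0 (border '')
j=16 s[j]='b': π[16]=1 (border 'b')
j=17 s[j]='a': π[17]=2 (border 'ba')
j=18 s[j]='b': k: 2→0; π[18]=1 (border 'b')
j=19 s[j]='c': k: 1→0; π[19]=0 (border '')
j=20 s[j]='c': π[20]=0 (border '')
j=21 s[j]='b': π[21]=1 (border 'b')
j=22 s[j]='a': π[22]=2 (border 'ba')
j=23 s[j]='c': k: 2→0; π[23]=0 (border '')
j=24 s[j]='a': π[24]=0 (border '')
j=25 s[j]='a': π[25]=0 (border '')
j=26 s[j]='c': π[26]=0 (border '')
j=27 s[j]='b': π[27]=1 (border 'b')
j=28 s[j]='a': π[28]=2 (border 'ba')
j=29 s[j]='b': k: 2→0; π[29]=1 (border 'b')
j=30 s[j]='c': k: 1→0; π[30]=0 (border '')
j=31 s[j]='b': π[31]=1 (border 'b')
j=32 s[j]='c': k: 1→0; π[32]=0 (border '')
j=33 s[j]='b': π[33]=1 (border 'b')
j=34 s[j]='c': k: 1→0; π[34]=0 (border '')
j=35 s[j]='a': π[35]=0 (border '')

[0, 0, 0, 1, 0, 0, 0, 0, 0, 0, 0, 1, 1, 0, 0, 0, 1, 2, 1, 0, 0, 1, 2, 0, 0, 0, 0, 1, 2, 1, 0, 1, 0, 1, 0, 0]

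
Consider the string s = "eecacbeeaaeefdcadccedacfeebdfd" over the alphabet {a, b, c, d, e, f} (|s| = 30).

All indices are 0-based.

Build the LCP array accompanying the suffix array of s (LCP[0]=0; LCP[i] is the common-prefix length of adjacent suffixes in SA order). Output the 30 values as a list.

sorted suffixes:
  #0 SA[0]=8  'aaeefdcadccedacfeebdfd'
  #1 SA[1]=3  'acbeeaaeefdcadccedacfeebdfd'
  #2 SA[2]=21  'acfeebdfd'
  #3 SA[3]=15  'adccedacfeebdfd'
  #4 SA[4]=9  'aeefdcadccedacfeebdfd'
  #5 SA[5]=26  'bdfd'
  #6 SA[6]=5  'beeaaeefdcadccedacfeebdfd'
  #7 SA[7]=2  'cacbeeaaeefdcadccedacfeebdfd'
  #8 SA[8]=14  'cadccedacfeebdfd'
  #9 SA[9]=4  'cbeeaaeefdcadccedacfeebdfd'
  #10 SA[10]=17  'ccedacfeebdfd'
  #11 SA[11]=18  'cedacfeebdfd'
  #12 SA[12]=22  'cfeebdfd'
  #13 SA[13]=29  'd'
  #14 SA[14]=20  'dacfeebdfd'
  #15 SA[15]=13  'dcadccedacfeebdfd'
  #16 SA[16]=16  'dccedacfeebdfd'
  #17 SA[17]=27  'dfd'
  #18 SA[18]=7  'eaaeefdcadccedacfeebdfd'
  #19 SA[19]=25  'ebdfd'
  #20 SA[20]=1  'ecacbeeaaeefdcadccedacfeebdfd'
  #21 SA[21]=19  'edacfeebdfd'
  #22 SA[22]=6  'eeaaeefdcadccedacfeebdfd'
  #23 SA[23]=24  'eebdfd'
  #24 SA[24]=0  'eecacbeeaaeefdcadccedacfeebdfd'
  #25 SA[25]=10  'eefdcadccedacfeebdfd'
  #26 SA[26]=11  'efdcadccedacfeebdfd'
  #27 SA[27]=28  'fd'
  #28 SA[28]=12  'fdcadccedacfeebdfd'
  #29 SA[29]=23  'feebdfd'

SA = [8, 3, 21, 15, 9, 26, 5, 2, 14, 4, 17, 18, 22, 29, 20, 13, 16, 27, 7, 25, 1, 19, 6, 24, 0, 10, 11, 28, 12, 23]
[i] adj suffixes → lcp
  [1] 8/3 → 1 ('a')
  [2] 3/21 → 2 ('ac')
  [3] 21/15 → 1 ('a')
  [4] 15/9 → 1 ('a')
  [5] 9/26 → 0 ('')
  [6] 26/5 → 1 ('b')
  [7] 5/2 → 0 ('')
  [8] 2/14 → 2 ('ca')
  [9] 14/4 → 1 ('c')
  [10] 4/17 → 1 ('c')
  [11] 17/18 → 1 ('c')
  [12] 18/22 → 1 ('c')
  [13] 22/29 → 0 ('')
  [14] 29/20 → 1 ('d')
  [15] 20/13 → 1 ('d')
  [16] 13/16 → 2 ('dc')
  [17] 16/27 → 1 ('d')
  [18] 27/7 → 0 ('')
  [19] 7/25 → 1 ('e')
  [20] 25/1 → 1 ('e')
  [21] 1/19 → 1 ('e')
  [22] 19/6 → 1 ('e')
  [23] 6/24 → 2 ('ee')
  [24] 24/0 → 2 ('ee')
  [25] 0/10 → 2 ('ee')
  [26] 10/11 → 1 ('e')
  [27] 11/28 → 0 ('')
  [28] 28/12 → 2 ('fd')
  [29] 12/23 → 1 ('f')

[0, 1, 2, 1, 1, 0, 1, 0, 2, 1, 1, 1, 1, 0, 1, 1, 2, 1, 0, 1, 1, 1, 1, 2, 2, 2, 1, 0, 2, 1]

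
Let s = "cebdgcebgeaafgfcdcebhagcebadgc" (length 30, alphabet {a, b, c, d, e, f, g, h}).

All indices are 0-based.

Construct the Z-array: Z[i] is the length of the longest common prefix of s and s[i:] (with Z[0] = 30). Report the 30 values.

[30, 0, 0, 0, 0, 3, 0, 0, 0, 0, 0, 0, 0, 0, 0, 1, 0, 3, 0, 0, 0, 0, 0, 3, 0, 0, 0, 0, 0, 1]

Z[0]=30
i=1: fresh scan; Z[1]=0
i=2: fresh scan; Z[2]=0
i=3: fresh scan; Z[3]=0
i=4: fresh scan; Z[4]=0
i=5: fresh scan; Z[5]=3 scan→box=[5,8)
i=6: min(r-i=2, Z[1]=0)=0; Z[6]=0
i=7: min(r-i=1, Z[2]=0)=0; Z[7]=0
i=8: fresh scan; Z[8]=0
i=9: fresh scan; Z[9]=0
i=10: fresh scan; Z[10]=0
i=11: fresh scan; Z[11]=0
i=12: fresh scan; Z[12]=0
i=13: fresh scan; Z[13]=0
i=14: fresh scan; Z[14]=0
i=15: fresh scan; Z[15]=1 scan→box=[15,16)
i=16: fresh scan; Z[16]=0
i=17: fresh scan; Z[17]=3 scan→box=[17,20)
i=18: min(r-i=2, Z[1]=0)=0; Z[18]=0
i=19: min(r-i=1, Z[2]=0)=0; Z[19]=0
i=20: fresh scan; Z[20]=0
i=21: fresh scan; Z[21]=0
i=22: fresh scan; Z[22]=0
i=23: fresh scan; Z[23]=3 scan→box=[23,26)
i=24: min(r-i=2, Z[1]=0)=0; Z[24]=0
i=25: min(r-i=1, Z[2]=0)=0; Z[25]=0
i=26: fresh scan; Z[26]=0
i=27: fresh scan; Z[27]=0
i=28: fresh scan; Z[28]=0
i=29: fresh scan; Z[29]=1 scan→box=[29,30)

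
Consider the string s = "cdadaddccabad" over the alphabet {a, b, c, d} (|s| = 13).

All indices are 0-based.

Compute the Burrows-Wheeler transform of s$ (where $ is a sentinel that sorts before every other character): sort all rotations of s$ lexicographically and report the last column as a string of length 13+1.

rank  rotation        last
    0  $cdadaddccabad  d
    1  abad$cdadaddcc  c
    2  ad$cdadaddccab  b
    3  adaddccabad$cd  d
    4  addccabad$cdad  d
    5  bad$cdadaddcca  a
    6  cabad$cdadaddc  c
    7  ccabad$cdadadd  d
    8  cdadaddccabad$  $
    9  d$cdadaddccaba  a
   10  dadaddccabad$c  c
   11  daddccabad$cda  a
   12  dccabad$cdadad  d
   13  ddccabad$cdada  a

dcbddacd$acada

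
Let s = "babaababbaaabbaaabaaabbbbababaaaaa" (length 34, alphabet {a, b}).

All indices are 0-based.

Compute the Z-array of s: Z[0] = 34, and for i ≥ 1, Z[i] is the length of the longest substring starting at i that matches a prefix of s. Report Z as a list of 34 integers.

[34, 0, 2, 0, 0, 3, 0, 1, 2, 0, 0, 0, 1, 2, 0, 0, 0, 2, 0, 0, 0, 1, 1, 1, 4, 0, 5, 0, 2, 0, 0, 0, 0, 0]

Z[0]=34
i=1: outside box; Z[1]=0
i=2: outside box; Z[2]=2 extend→box=[2,4)
i=3: min(r-i=1, Z[1]=0)=0; Z[3]=0
i=4: outside box; Z[4]=0
i=5: outside box; Z[5]=3 extend→box=[5,8)
i=6: min(r-i=2, Z[1]=0)=0; Z[6]=0
i=7: min(r-i=1, Z[2]=2)=1; Z[7]=1
i=8: outside box; Z[8]=2 extend→box=[8,10)
i=9: min(r-i=1, Z[1]=0)=0; Z[9]=0
i=10: outside box; Z[10]=0
i=11: outside box; Z[11]=0
i=12: outside box; Z[12]=1 extend→box=[12,13)
i=13: outside box; Z[13]=2 extend→box=[13,15)
i=14: min(r-i=1, Z[1]=0)=0; Z[14]=0
i=15: outside box; Z[15]=0
i=16: outside box; Z[16]=0
i=17: outside box; Z[17]=2 extend→box=[17,19)
i=18: min(r-i=1, Z[1]=0)=0; Z[18]=0
i=19: outside box; Z[19]=0
i=20: outside box; Z[20]=0
i=21: outside box; Z[21]=1 extend→box=[21,22)
i=22: outside box; Z[22]=1 extend→box=[22,23)
i=23: outside box; Z[23]=1 extend→box=[23,24)
i=24: outside box; Z[24]=4 extend→box=[24,28)
i=25: min(r-i=3, Z[1]=0)=0; Z[25]=0
i=26: min(r-i=2, Z[2]=2)=2; Z[26]=5 extend→box=[26,31)
i=27: min(r-i=4, Z[1]=0)=0; Z[27]=0
i=28: min(r-i=3, Z[2]=2)=2; Z[28]=2
i=29: min(r-i=2, Z[3]=0)=0; Z[29]=0
i=30: min(r-i=1, Z[4]=0)=0; Z[30]=0
i=31: outside box; Z[31]=0
i=32: outside box; Z[32]=0
i=33: outside box; Z[33]=0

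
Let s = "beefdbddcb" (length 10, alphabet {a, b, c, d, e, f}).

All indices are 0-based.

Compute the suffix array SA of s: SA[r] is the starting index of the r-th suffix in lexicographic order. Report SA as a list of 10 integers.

sorted suffixes:
  #0 SA[0]=9  'b'
  #1 SA[1]=5  'bddcb'
  #2 SA[2]=0  'beefdbddcb'
  #3 SA[3]=8  'cb'
  #4 SA[4]=4  'dbddcb'
  #5 SA[5]=7  'dcb'
  #6 SA[6]=6  'ddcb'
  #7 SA[7]=1  'eefdbddcb'
  #8 SA[8]=2  'efdbddcb'
  #9 SA[9]=3  'fdbddcb'

[9, 5, 0, 8, 4, 7, 6, 1, 2, 3]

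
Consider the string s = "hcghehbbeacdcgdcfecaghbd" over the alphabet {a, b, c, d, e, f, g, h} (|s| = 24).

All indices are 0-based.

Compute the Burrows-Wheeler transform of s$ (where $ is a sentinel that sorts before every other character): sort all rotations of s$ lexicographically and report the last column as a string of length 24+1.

rank  rotation                   last
    0  $hcghehbbeacdcgdcfecaghbd  d
    1  acdcgdcfecaghbd$hcghehbbe  e
    2  aghbd$hcghehbbeacdcgdcfec  c
    3  bbeacdcgdcfecaghbd$hcgheh  h
    4  bd$hcghehbbeacdcgdcfecagh  h
    5  beacdcgdcfecaghbd$hcghehb  b
    6  caghbd$hcghehbbeacdcgdcfe  e
    7  cdcgdcfecaghbd$hcghehbbea  a
    8  cfecaghbd$hcghehbbeacdcgd  d
    9  cgdcfecaghbd$hcghehbbeacd  d
   10  cghehbbeacdcgdcfecaghbd$h  h
   11  d$hcghehbbeacdcgdcfecaghb  b
   12  dcfecaghbd$hcghehbbeacdcg  g
   13  dcgdcfecaghbd$hcghehbbeac  c
   14  eacdcgdcfecaghbd$hcghehbb  b
   15  ecaghbd$hcghehbbeacdcgdcf  f
   16  ehbbeacdcgdcfecaghbd$hcgh  h
   17  fecaghbd$hcghehbbeacdcgdc  c
   18  gdcfecaghbd$hcghehbbeacdc  c
   19  ghbd$hcghehbbeacdcgdcfeca  a
   20  ghehbbeacdcgdcfecaghbd$hc  c
   21  hbbeacdcgdcfecaghbd$hcghe  e
   22  hbd$hcghehbbeacdcgdcfecag  g
   23  hcghehbbeacdcgdcfecaghbd$  $
   24  hehbbeacdcgdcfecaghbd$hcg  g

dechhbeaddhbgcbfhccaceg$g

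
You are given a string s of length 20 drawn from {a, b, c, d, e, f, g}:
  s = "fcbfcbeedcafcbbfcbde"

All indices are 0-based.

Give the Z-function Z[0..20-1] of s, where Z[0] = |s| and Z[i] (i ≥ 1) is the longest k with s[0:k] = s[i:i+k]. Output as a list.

[20, 0, 0, 3, 0, 0, 0, 0, 0, 0, 0, 3, 0, 0, 0, 3, 0, 0, 0, 0]

Z[0]=20
i=1: fresh scan; Z[1]=0
i=2: fresh scan; Z[2]=0
i=3: fresh scan; Z[3]=3 grow→box=[3,6)
i=4: min(r-i=2, Z[1]=0)=0; Z[4]=0
i=5: min(r-i=1, Z[2]=0)=0; Z[5]=0
i=6: fresh scan; Z[6]=0
i=7: fresh scan; Z[7]=0
i=8: fresh scan; Z[8]=0
i=9: fresh scan; Z[9]=0
i=10: fresh scan; Z[10]=0
i=11: fresh scan; Z[11]=3 grow→box=[11,14)
i=12: min(r-i=2, Z[1]=0)=0; Z[12]=0
i=13: min(r-i=1, Z[2]=0)=0; Z[13]=0
i=14: fresh scan; Z[14]=0
i=15: fresh scan; Z[15]=3 grow→box=[15,18)
i=16: min(r-i=2, Z[1]=0)=0; Z[16]=0
i=17: min(r-i=1, Z[2]=0)=0; Z[17]=0
i=18: fresh scan; Z[18]=0
i=19: fresh scan; Z[19]=0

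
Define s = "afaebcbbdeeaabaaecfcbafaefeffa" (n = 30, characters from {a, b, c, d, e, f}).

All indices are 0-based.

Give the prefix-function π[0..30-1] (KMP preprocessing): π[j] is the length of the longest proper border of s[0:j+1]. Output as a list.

π[0] = 0
j=1 s[j]='f': π[1]=0 (border '')
j=2 s[j]='a': π[2]=1 (border 'a')
j=3 s[j]='e': k: 1→0; π[3]=0 (border '')
j=4 s[j]='b': π[4]=0 (border '')
j=5 s[j]='c': π[5]=0 (border '')
j=6 s[j]='b': π[6]=0 (border '')
j=7 s[j]='b': π[7]=0 (border '')
j=8 s[j]='d': π[8]=0 (border '')
j=9 s[j]='e': π[9]=0 (border '')
j=10 s[j]='e': π[10]=0 (border '')
j=11 s[j]='a': π[11]=1 (border 'a')
j=12 s[j]='a': k: 1→0; π[12]=1 (border 'a')
j=13 s[j]='b': k: 1→0; π[13]=0 (border '')
j=14 s[j]='a': π[14]=1 (border 'a')
j=15 s[j]='a': k: 1→0; π[15]=1 (border 'a')
j=16 s[j]='e': k: 1→0; π[16]=0 (border '')
j=17 s[j]='c': π[17]=0 (border '')
j=18 s[j]='f': π[18]=0 (border '')
j=19 s[j]='c': π[19]=0 (border '')
j=20 s[j]='b': π[20]=0 (border '')
j=21 s[j]='a': π[21]=1 (border 'a')
j=22 s[j]='f': π[22]=2 (border 'af')
j=23 s[j]='a': π[23]=3 (border 'afa')
j=24 s[j]='e': π[24]=4 (border 'afae')
j=25 s[j]='f': k: 4→0; π[25]=0 (border '')
j=26 s[j]='e': π[26]=0 (border '')
j=27 s[j]='f': π[27]=0 (border '')
j=28 s[j]='f': π[28]=0 (border '')
j=29 s[j]='a': π[29]=1 (border 'a')

[0, 0, 1, 0, 0, 0, 0, 0, 0, 0, 0, 1, 1, 0, 1, 1, 0, 0, 0, 0, 0, 1, 2, 3, 4, 0, 0, 0, 0, 1]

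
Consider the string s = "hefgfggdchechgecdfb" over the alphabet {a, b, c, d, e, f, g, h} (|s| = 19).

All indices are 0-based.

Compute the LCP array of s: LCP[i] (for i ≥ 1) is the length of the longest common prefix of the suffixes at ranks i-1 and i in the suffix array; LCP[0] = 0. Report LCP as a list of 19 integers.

[0, 0, 1, 2, 0, 1, 0, 2, 1, 0, 1, 2, 0, 1, 1, 1, 0, 2, 1]

sorted suffixes:
  #0 SA[0]=18  'b'
  #1 SA[1]=15  'cdfb'
  #2 SA[2]=8  'chechgecdfb'
  #3 SA[3]=11  'chgecdfb'
  #4 SA[4]=7  'dchechgecdfb'
  #5 SA[5]=16  'dfb'
  #6 SA[6]=14  'ecdfb'
  #7 SA[7]=10  'echgecdfb'
  #8 SA[8]=1  'efgfggdchechgecdfb'
  #9 SA[9]=17  'fb'
  #10 SA[10]=2  'fgfggdchechgecdfb'
  #11 SA[11]=4  'fggdchechgecdfb'
  #12 SA[12]=6  'gdchechgecdfb'
  #13 SA[13]=13  'gecdfb'
  #14 SA[14]=3  'gfggdchechgecdfb'
  #15 SA[15]=5  'ggdchechgecdfb'
  #16 SA[16]=9  'hechgecdfb'
  #17 SA[17]=0  'hefgfggdchechgecdfb'
  #18 SA[18]=12  'hgecdfb'

SA = [18, 15, 8, 11, 7, 16, 14, 10, 1, 17, 2, 4, 6, 13, 3, 5, 9, 0, 12]
rank  pair      lcp
   1  s[18:],s[15:]  0  ''
   2  s[15:],s[8:]  1  'c'
   3  s[8:],s[11:]  2  'ch'
   4  s[11:],s[7:]  0  ''
   5  s[7:],s[16:]  1  'd'
   6  s[16:],s[14:]  0  ''
   7  s[14:],s[10:]  2  'ec'
   8  s[10:],s[1:]  1  'e'
   9  s[1:],s[17:]  0  ''
  10  s[17:],s[2:]  1  'f'
  11  s[2:],s[4:]  2  'fg'
  12  s[4:],s[6:]  0  ''
  13  s[6:],s[13:]  1  'g'
  14  s[13:],s[3:]  1  'g'
  15  s[3:],s[5:]  1  'g'
  16  s[5:],s[9:]  0  ''
  17  s[9:],s[0:]  2  'he'
  18  s[0:],s[12:]  1  'h'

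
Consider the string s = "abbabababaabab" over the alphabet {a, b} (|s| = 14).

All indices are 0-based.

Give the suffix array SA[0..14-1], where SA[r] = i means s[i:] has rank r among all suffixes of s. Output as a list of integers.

[9, 12, 7, 10, 5, 3, 0, 13, 8, 11, 6, 4, 2, 1]

sorted suffixes:
  #0 SA[0]=9  'aabab'
  #1 SA[1]=12  'ab'
  #2 SA[2]=7  'abaabab'
  #3 SA[3]=10  'abab'
  #4 SA[4]=5  'ababaabab'
  #5 SA[5]=3  'abababaabab'
  #6 SA[6]=0  'abbabababaabab'
  #7 SA[7]=13  'b'
  #8 SA[8]=8  'baabab'
  #9 SA[9]=11  'bab'
  #10 SA[10]=6  'babaabab'
  #11 SA[11]=4  'bababaabab'
  #12 SA[12]=2  'babababaabab'
  #13 SA[13]=1  'bbabababaabab'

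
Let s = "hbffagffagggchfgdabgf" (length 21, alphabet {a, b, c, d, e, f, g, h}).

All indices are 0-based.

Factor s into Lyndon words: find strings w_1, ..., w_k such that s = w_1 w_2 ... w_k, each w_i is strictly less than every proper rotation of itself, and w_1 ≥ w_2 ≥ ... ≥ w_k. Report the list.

["h", "bff", "agffagggchfgd", "abgf"]

emit factor 1: 'h' (i=0, period=1)
emit factor 2: 'bff' (i=1, period=3)
emit factor 3: 'agffagggchfgd' (i=4, period=13)
emit factor 4: 'abgf' (i=17, period=4)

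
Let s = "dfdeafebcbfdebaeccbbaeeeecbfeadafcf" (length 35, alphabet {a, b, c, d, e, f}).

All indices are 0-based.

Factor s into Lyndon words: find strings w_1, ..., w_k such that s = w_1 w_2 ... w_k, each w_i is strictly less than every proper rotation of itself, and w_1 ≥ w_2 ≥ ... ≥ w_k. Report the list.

emit factor 1: 'df' (i=0, period=2)
emit factor 2: 'de' (i=2, period=2)
emit factor 3: 'afebcbfdeb' (i=4, period=10)
emit factor 4: 'aeccbbaeeeecbfe' (i=14, period=15)
emit factor 5: 'adafcf' (i=29, period=6)

["df", "de", "afebcbfdeb", "aeccbbaeeeecbfe", "adafcf"]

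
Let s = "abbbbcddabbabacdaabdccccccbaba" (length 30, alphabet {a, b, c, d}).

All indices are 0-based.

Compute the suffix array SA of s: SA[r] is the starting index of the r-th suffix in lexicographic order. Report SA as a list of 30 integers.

[29, 16, 27, 11, 8, 0, 17, 13, 28, 26, 10, 12, 9, 1, 2, 3, 4, 18, 25, 24, 23, 22, 21, 20, 14, 5, 15, 7, 19, 6]

rank | idx | suffix
   0 |  29 | a
   1 |  16 | aabdccccccbaba
   2 |  27 | aba
   3 |  11 | abacdaabdccccccbaba
   4 |   8 | abbabacdaabdccccccbaba
   5 |   0 | abbbbcddabbabacdaabdccccccbaba
   6 |  17 | abdccccccbaba
   7 |  13 | acdaabdccccccbaba
   8 |  28 | ba
   9 |  26 | baba
  10 |  10 | babacdaabdccccccbaba
  11 |  12 | bacdaabdccccccbaba
  12 |   9 | bbabacdaabdccccccbaba
  13 |   1 | bbbbcddabbabacdaabdccccccbaba
  14 |   2 | bbbcddabbabacdaabdccccccbaba
  15 |   3 | bbcddabbabacdaabdccccccbaba
  16 |   4 | bcddabbabacdaabdccccccbaba
  17 |  18 | bdccccccbaba
  18 |  25 | cbaba
  19 |  24 | ccbaba
  20 |  23 | cccbaba
  21 |  22 | ccccbaba
  22 |  21 | cccccbaba
  23 |  20 | ccccccbaba
  24 |  14 | cdaabdccccccbaba
  25 |   5 | cddabbabacdaabdccccccbaba
  26 |  15 | daabdccccccbaba
  27 |   7 | dabbabacdaabdccccccbaba
  28 |  19 | dccccccbaba
  29 |   6 | ddabbabacdaabdccccccbaba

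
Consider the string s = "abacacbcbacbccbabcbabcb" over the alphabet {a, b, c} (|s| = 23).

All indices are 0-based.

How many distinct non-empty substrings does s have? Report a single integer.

sorted suffixes:
  #0 SA[0]=0  'abacacbcbacbccbabcbabcb'
  #1 SA[1]=19  'abcb'
  #2 SA[2]=15  'abcbabcb'
  #3 SA[3]=2  'acacbcbacbccbabcbabcb'
  #4 SA[4]=4  'acbcbacbccbabcbabcb'
  #5 SA[5]=9  'acbccbabcbabcb'
  #6 SA[6]=22  'b'
  #7 SA[7]=18  'babcb'
  #8 SA[8]=14  'babcbabcb'
  #9 SA[9]=1  'bacacbcbacbccbabcbabcb'
  #10 SA[10]=8  'bacbccbabcbabcb'
  #11 SA[11]=20  'bcb'
  #12 SA[12]=16  'bcbabcb'
  #13 SA[13]=6  'bcbacbccbabcbabcb'
  #14 SA[14]=11  'bccbabcbabcb'
  #15 SA[15]=3  'cacbcbacbccbabcbabcb'
  #16 SA[16]=21  'cb'
  #17 SA[17]=17  'cbabcb'
  #18 SA[18]=13  'cbabcbabcb'
  #19 SA[19]=7  'cbacbccbabcbabcb'
  #20 SA[20]=5  'cbcbacbccbabcbabcb'
  #21 SA[21]=10  'cbccbabcbabcb'
  #22 SA[22]=12  'ccbabcbabcb'

SA = [0, 19, 15, 2, 4, 9, 22, 18, 14, 1, 8, 20, 16, 6, 11, 3, 21, 17, 13, 7, 5, 10, 12]
rank  pair      lcp
   1  s[0:],s[19:]  2  'ab'
   2  s[19:],s[15:]  4  'abcb'
   3  s[15:],s[2:]  1  'a'
   4  s[2:],s[4:]  2  'ac'
   5  s[4:],s[9:]  4  'acbc'
   6  s[9:],s[22:]  0  ''
   7  s[22:],s[18:]  1  'b'
   8  s[18:],s[14:]  5  'babcb'
   9  s[14:],s[1:]  2  'ba'
  10  s[1:],s[8:]  3  'bac'
  11  s[8:],s[20:]  1  'b'
  12  s[20:],s[16:]  3  'bcb'
  13  s[16:],s[6:]  4  'bcba'
  14  s[6:],s[11:]  2  'bc'
  15  s[11:],s[3:]  0  ''
  16  s[3:],s[21:]  1  'c'
  17  s[21:],s[17:]  2  'cb'
  18  s[17:],s[13:]  6  'cbabcb'
  19  s[13:],s[7:]  3  'cba'
  20  s[7:],s[5:]  2  'cb'
  21  s[5:],s[10:]  3  'cbc'
  22  s[10:],s[12:]  1  'c'

n(n+1)/2 = 23·24/2 = 276
Σ LCP = 0 + 2 + 4 + 1 + 2 + 4 + 0 + 1 + 5 + 2 + 3 + 1 + 3 + 4 + 2 + 0 + 1 + 2 + 6 + 3 + 2 + 3 + 1 = 52
distinct = 276 − 52 = 224

224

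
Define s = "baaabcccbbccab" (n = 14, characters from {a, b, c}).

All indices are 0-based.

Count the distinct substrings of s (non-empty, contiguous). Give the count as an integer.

rank→(start, suffix):
  0 → (1, 'aaabcccbbccab')
  1 → (2, 'aabcccbbccab')
  2 → (12, 'ab')
  3 → (3, 'abcccbbccab')
  4 → (13, 'b')
  5 → (0, 'baaabcccbbccab')
  6 → (8, 'bbccab')
  7 → (9, 'bccab')
  8 → (4, 'bcccbbccab')
  9 → (11, 'cab')
  10 → (7, 'cbbccab')
  11 → (10, 'ccab')
  12 → (6, 'ccbbccab')
  13 → (5, 'cccbbccab')

SA = [1, 2, 12, 3, 13, 0, 8, 9, 4, 11, 7, 10, 6, 5]
rank  pair      lcp
   1  s[1:],s[2:]  2  'aa'
   2  s[2:],s[12:]  1  'a'
   3  s[12:],s[3:]  2  'ab'
   4  s[3:],s[13:]  0  ''
   5  s[13:],s[0:]  1  'b'
   6  s[0:],s[8:]  1  'b'
   7  s[8:],s[9:]  1  'b'
   8  s[9:],s[4:]  3  'bcc'
   9  s[4:],s[11:]  0  ''
  10  s[11:],s[7:]  1  'c'
  11  s[7:],s[10:]  1  'c'
  12  s[10:],s[6:]  2  'cc'
  13  s[6:],s[5:]  2  'cc'

n(n+1)/2 = 14·15/2 = 105
Σ LCP = 0 + 2 + 1 + 2 + 0 + 1 + 1 + 1 + 3 + 0 + 1 + 1 + 2 + 2 = 17
distinct = 105 − 17 = 88

88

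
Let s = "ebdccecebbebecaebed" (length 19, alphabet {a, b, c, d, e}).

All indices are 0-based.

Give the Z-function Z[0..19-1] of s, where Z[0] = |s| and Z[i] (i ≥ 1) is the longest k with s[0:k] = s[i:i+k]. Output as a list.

Z[0]=19
i=1: outside box; Z[1]=0
i=2: outside box; Z[2]=0
i=3: outside box; Z[3]=0
i=4: outside box; Z[4]=0
i=5: outside box; Z[5]=1 scan→box=[5,6)
i=6: outside box; Z[6]=0
i=7: outside box; Z[7]=2 scan→box=[7,9)
i=8: min(r-i=1, Z[1]=0)=0; Z[8]=0
i=9: outside box; Z[9]=0
i=10: outside box; Z[10]=2 scan→box=[10,12)
i=11: min(r-i=1, Z[1]=0)=0; Z[11]=0
i=12: outside box; Z[12]=1 scan→box=[12,13)
i=13: outside box; Z[13]=0
i=14: outside box; Z[14]=0
i=15: outside box; Z[15]=2 scan→box=[15,17)
i=16: min(r-i=1, Z[1]=0)=0; Z[16]=0
i=17: outside box; Z[17]=1 scan→box=[17,18)
i=18: outside box; Z[18]=0

[19, 0, 0, 0, 0, 1, 0, 2, 0, 0, 2, 0, 1, 0, 0, 2, 0, 1, 0]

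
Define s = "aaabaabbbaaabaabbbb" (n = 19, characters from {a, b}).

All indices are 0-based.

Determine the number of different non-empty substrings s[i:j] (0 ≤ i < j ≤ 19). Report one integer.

128

rank→(start, suffix):
  0 → (0, 'aaabaabbbaaabaabbbb')
  1 → (9, 'aaabaabbbb')
  2 → (1, 'aabaabbbaaabaabbbb')
  3 → (10, 'aabaabbbb')
  4 → (4, 'aabbbaaabaabbbb')
  5 → (13, 'aabbbb')
  6 → (2, 'abaabbbaaabaabbbb')
  7 → (11, 'abaabbbb')
  8 → (5, 'abbbaaabaabbbb')
  9 → (14, 'abbbb')
  10 → (18, 'b')
  11 → (8, 'baaabaabbbb')
  12 → (3, 'baabbbaaabaabbbb')
  13 → (12, 'baabbbb')
  14 → (17, 'bb')
  15 → (7, 'bbaaabaabbbb')
  16 → (16, 'bbb')
  17 → (6, 'bbbaaabaabbbb')
  18 → (15, 'bbbb')

SA = [0, 9, 1, 10, 4, 13, 2, 11, 5, 14, 18, 8, 3, 12, 17, 7, 16, 6, 15]
[i] adj suffixes → lcp
  [1] 0/9 → 9 ('aaabaabbb')
  [2] 9/1 → 2 ('aa')
  [3] 1/10 → 8 ('aabaabbb')
  [4] 10/4 → 3 ('aab')
  [5] 4/13 → 5 ('aabbb')
  [6] 13/2 → 1 ('a')
  [7] 2/11 → 7 ('abaabbb')
  [8] 11/5 → 2 ('ab')
  [9] 5/14 → 4 ('abbb')
  [10] 14/18 → 0 ('')
  [11] 18/8 → 1 ('b')
  [12] 8/3 → 3 ('baa')
  [13] 3/12 → 6 ('baabbb')
  [14] 12/17 → 1 ('b')
  [15] 17/7 → 2 ('bb')
  [16] 7/16 → 2 ('bb')
  [17] 16/6 → 3 ('bbb')
  [18] 6/15 → 3 ('bbb')

n(n+1)/2 = 19·20/2 = 190
Σ LCP = 0 + 9 + 2 + 8 + 3 + 5 + 1 + 7 + 2 + 4 + 0 + 1 + 3 + 6 + 1 + 2 + 2 + 3 + 3 = 62
distinct = 190 − 62 = 128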